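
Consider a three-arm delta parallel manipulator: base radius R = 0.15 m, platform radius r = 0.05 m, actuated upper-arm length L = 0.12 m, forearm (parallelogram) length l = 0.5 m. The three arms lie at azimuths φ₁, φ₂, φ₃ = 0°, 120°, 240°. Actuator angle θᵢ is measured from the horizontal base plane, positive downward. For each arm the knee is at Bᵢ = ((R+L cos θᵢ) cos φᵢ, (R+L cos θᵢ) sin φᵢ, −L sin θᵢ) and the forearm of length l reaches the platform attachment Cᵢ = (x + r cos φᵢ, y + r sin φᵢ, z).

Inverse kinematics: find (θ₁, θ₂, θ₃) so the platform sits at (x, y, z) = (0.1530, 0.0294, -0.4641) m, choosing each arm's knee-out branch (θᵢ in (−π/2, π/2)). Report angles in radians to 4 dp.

arm 1 (φ=0.0°): x'=0.1530, y'=0.0294
  e−x'=-0.0530;  (l²−L²−(e−x')²−y'²−z²)/2L = 0.0689
  θ1 = atan2(B,A) + arccos(C/0.4671) = -0.2618
arm 2 (φ=120.0°): x'=-0.0510, y'=-0.1472
  A cos θ + B sin θ = C:  0.1510·cos θ + -0.4641·sin θ = -0.1011
  θ2 = atan2(B,A) + arccos(C/0.4881) = 0.5233
φ3=240.0° → target in arm frame (-0.1020, 0.1178)
  A=0.2020, B=-0.4641, C=(l²−L²−A²−y'²−z²)/(2L)=-0.1436
  γ=atan2(-0.4641,0.2020)=-1.1603;  ψ=arccos(-0.2836)=1.8584;  θ3=γ+ψ≈0.6980

θ₁ = -0.2618, θ₂ = 0.5233, θ₃ = 0.6980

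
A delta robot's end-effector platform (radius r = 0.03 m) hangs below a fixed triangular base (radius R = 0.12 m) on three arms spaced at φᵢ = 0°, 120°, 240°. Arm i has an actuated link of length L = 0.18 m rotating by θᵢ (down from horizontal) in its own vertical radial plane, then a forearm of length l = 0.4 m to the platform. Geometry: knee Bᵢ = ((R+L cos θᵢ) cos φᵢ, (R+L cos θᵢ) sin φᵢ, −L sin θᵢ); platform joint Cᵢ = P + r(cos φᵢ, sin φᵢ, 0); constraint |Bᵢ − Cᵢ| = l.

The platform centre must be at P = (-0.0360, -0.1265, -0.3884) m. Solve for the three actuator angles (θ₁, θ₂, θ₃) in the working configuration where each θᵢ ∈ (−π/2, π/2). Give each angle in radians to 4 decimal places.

θ₁ = 0.6982, θ₂ = 0.8729, θ₃ = 0.0876

arm 1 (φ=0.0°): x'=-0.0360, y'=-0.1265
  e−x'=0.1260;  (l²−L²−(e−x')²−y'²−z²)/2L = -0.1531
  θ1 = atan2(B,A) + arccos(C/0.4083) = 0.6982
rotate P by −φ2: (-0.0916, 0.0944, -0.3884)
  A=0.1816, B=-0.3884, C=(l²−L²−A²−y'²−z²)/(2L)=-0.1809
  θ2 = atan2(B,A) + arccos(C/0.4287) = 0.8729
arm 3 (φ=240.0°): x'=0.1276, y'=0.0321
  A=-0.0376, B=-0.3884, C=(l²−L²−A²−y'²−z²)/(2L)=-0.0714
  θ3 = atan2(B,A) + arccos(C/0.3902) = 0.0876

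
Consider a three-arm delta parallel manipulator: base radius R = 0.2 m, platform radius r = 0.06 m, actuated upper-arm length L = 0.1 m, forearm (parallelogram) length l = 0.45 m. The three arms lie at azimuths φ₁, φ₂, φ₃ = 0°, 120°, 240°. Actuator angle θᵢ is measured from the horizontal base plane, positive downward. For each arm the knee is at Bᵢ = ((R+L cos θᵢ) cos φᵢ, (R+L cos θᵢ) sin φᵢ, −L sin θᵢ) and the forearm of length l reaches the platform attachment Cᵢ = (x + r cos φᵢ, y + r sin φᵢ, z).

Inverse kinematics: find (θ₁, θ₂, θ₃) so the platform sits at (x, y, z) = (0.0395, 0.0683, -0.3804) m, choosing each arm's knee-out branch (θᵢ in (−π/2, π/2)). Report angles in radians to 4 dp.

θ₁ = -0.1749, θ₂ = -0.1742, θ₃ = 0.5235

rotate P by −φ1: (0.0395, 0.0683, -0.3804)
  A cos θ + B sin θ = C:  0.1005·cos θ + -0.3804·sin θ = 0.1652
  θ1 = atan2(B,A) + arccos(C/0.3935) = -0.1749
rotate P by −φ2: (0.0394, -0.0684, -0.3804)
  e−x'=0.1006;  (l²−L²−(e−x')²−y'²−z²)/2L = 0.1650
  γ=atan2(-0.3804,0.1006)=-1.3123;  ψ=arccos(0.4194)=1.1380;  θ2=γ+ψ≈-0.1742
arm 3 (φ=240.0°): x'=-0.0789, y'=0.0001
  e−x'=0.2189;  (l²−L²−(e−x')²−y'²−z²)/2L = -0.0006
  θ3 = atan2(B,A) + arccos(C/0.4389) = 0.5235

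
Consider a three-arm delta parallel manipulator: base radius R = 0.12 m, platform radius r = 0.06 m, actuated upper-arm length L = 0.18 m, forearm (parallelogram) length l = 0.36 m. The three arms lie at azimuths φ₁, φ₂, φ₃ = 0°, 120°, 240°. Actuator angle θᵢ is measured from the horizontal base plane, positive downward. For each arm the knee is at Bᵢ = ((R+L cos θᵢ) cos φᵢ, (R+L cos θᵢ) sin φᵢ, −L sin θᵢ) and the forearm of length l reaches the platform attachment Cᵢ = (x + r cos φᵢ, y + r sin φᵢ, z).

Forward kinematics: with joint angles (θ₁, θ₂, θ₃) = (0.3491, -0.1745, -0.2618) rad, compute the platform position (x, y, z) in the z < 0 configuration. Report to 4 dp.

(-0.0748, -0.0094, -0.2543)

arm 1 at φ=0.0°: e+L cos θ1 = 0.2291;  centre 1 = (0.2291, 0.0000, -0.0616)
arm 2 at φ=120.0°: e+L cos θ2 = 0.2373;  centre 2 = (-0.1186, 0.2055, 0.0313)
φ3=240.0°: virtual centre (-0.1169, -0.2025, 0.0466), radius l
eliminate P² terms by subtracting sphere 1 from 2 and 3
[-0.6956 0.4110 0.1856]·P = 0.0010;  [-0.6922 -0.4051 0.2163]·P = 0.0006
det = 0.5662;  x = -0.0011+0.2898z,  y = 0.0005+0.0388z
sphere 1 gives Az²+Bz+C=0 with A=1.0855, B=-0.0103, C=-0.0728;  B²−4AC=0.3162;  roots -0.2543, 0.2637;  negative root z = -0.2543
x = -0.0748, y = -0.0094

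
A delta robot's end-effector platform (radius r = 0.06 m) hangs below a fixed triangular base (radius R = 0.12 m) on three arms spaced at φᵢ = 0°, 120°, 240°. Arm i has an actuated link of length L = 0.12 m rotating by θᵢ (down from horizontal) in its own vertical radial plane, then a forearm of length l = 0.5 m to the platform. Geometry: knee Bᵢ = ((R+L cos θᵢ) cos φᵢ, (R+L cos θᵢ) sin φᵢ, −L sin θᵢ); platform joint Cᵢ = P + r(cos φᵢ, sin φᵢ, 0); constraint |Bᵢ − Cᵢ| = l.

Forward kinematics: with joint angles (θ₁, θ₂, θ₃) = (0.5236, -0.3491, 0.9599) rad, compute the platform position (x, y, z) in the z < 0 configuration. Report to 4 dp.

arm 1 at φ=0.0°: e+L cos θ1 = 0.1639;  centre 1 = (0.1639, 0.0000, -0.0600)
centre 2 = (0.1728·cos120.0°, 0.1728·sin120.0°, 0.0410) = (-0.0864, 0.1496, 0.0410)
arm 3 at φ=240.0°: e+L cos θ3 = 0.1288;  centre 3 = (-0.0644, -0.1116, -0.0983)
eliminate P² terms by subtracting sphere 1 from 2 and 3
[-0.5006 0.2992 0.2021]·P = 0.0011;  [-0.4567 -0.2231 -0.0766]·P = -0.0042
Cramer: x(z) = 0.0041+0.0893z;  y(z) = 0.0104-0.5260z
sphere 1 gives Az²+Bz+C=0 with A=1.2846, B=0.0805, C=-0.2208;  B²−4AC=1.1408;  roots -0.4470, 0.3844;  negative root z = -0.4470
x = -0.0358, y = 0.2456

(-0.0358, 0.2456, -0.4470)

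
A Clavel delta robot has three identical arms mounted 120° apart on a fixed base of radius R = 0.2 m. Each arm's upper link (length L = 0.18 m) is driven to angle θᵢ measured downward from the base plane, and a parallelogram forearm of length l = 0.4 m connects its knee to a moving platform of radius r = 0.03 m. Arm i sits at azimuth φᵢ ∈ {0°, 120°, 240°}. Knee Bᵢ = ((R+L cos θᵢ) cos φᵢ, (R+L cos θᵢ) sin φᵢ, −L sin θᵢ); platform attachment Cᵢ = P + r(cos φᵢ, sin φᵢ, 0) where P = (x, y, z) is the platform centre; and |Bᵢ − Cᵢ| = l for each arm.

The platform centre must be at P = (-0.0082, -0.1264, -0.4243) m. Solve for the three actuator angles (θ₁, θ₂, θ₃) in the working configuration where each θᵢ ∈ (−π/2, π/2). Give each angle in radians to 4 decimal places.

φ1=0.0° → target in arm frame (-0.0082, -0.1264)
  A=0.1782, B=-0.4243, C=(l²−L²−A²−y'²−z²)/(2L)=-0.2782
  θ1 = atan2(B,A) + arccos(C/0.4602) = 1.0469
rotate P by −φ2: (-0.1054, 0.0703, -0.4243)
  A cos θ + B sin θ = C:  0.2754·cos θ + -0.4243·sin θ = -0.3700
  √(A²+B²)=0.5058;  θ2 = -0.9951+2.3913 ≈ 1.3961
rotate P by −φ3: (0.1136, 0.0561, -0.4243)
  e−x'=0.0564;  (l²−L²−(e−x')²−y'²−z²)/2L = -0.1632
  θ3 = atan2(B,A) + arccos(C/0.4280) = 0.5235

θ₁ = 1.0469, θ₂ = 1.3961, θ₃ = 0.5235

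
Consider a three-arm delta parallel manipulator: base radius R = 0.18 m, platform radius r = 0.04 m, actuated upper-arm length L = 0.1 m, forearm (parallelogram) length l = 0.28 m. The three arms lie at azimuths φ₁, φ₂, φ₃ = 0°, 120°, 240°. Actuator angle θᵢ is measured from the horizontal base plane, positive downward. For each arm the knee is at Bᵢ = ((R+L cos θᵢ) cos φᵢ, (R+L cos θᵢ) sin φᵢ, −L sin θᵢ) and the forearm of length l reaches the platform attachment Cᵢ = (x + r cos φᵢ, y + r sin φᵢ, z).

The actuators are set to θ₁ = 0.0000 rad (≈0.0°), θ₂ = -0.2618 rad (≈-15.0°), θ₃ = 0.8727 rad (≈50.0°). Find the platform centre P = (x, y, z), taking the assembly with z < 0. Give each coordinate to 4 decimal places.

φ1=0.0°: virtual centre (0.2400, 0.0000, 0.0000), radius l
arm 2 at φ=120.0°: e+L cos θ2 = 0.2366;  O2 = (-0.1183, 0.2049, 0.0259)
φ3=240.0°: virtual centre (-0.1021, -0.1769, -0.0766), radius l
eliminate P² terms by subtracting sphere 1 from 2 and 3
plane₁₂: -0.7166x+0.4098y+0.0518z = -0.0010
Cramer: x(z) = 0.0083-0.0833z;  y(z) = 0.0122-0.2720z
into |P−O₁|² = l²: 1.0809z² + 0.0320z + -0.0246 = 0;  Δ = 0.1073;  z = -0.1663 or 0.1367 → z<0 root = -0.1663
x = 0.0222, y = 0.0574

(0.0222, 0.0574, -0.1663)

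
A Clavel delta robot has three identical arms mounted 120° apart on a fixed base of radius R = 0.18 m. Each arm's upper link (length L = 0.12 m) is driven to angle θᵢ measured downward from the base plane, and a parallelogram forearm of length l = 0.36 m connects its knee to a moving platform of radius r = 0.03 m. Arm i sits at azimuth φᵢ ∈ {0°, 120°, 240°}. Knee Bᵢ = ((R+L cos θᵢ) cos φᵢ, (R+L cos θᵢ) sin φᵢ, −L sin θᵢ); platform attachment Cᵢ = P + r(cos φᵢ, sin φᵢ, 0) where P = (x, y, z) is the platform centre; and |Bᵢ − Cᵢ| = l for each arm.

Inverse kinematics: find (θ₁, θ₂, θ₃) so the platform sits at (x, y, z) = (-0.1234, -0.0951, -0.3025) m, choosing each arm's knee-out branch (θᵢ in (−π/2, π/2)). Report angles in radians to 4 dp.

φ1=0.0° → target in arm frame (-0.1234, -0.0951)
  A=0.2734, B=-0.3025, C=(l²−L²−A²−y'²−z²)/(2L)=-0.2504
  θ1 = atan2(B,A) + arccos(C/0.4077) = 1.3962
rotate P by −φ2: (-0.0207, 0.1544, -0.3025)
  A cos θ + B sin θ = C:  0.1707·cos θ + -0.3025·sin θ = -0.1220
  √(A²+B²)=0.3473;  θ2 = -1.0571+1.9297 ≈ 0.8725
rotate P by −φ3: (0.1441, -0.0593, -0.3025)
  e−x'=0.0059;  (l²−L²−(e−x')²−y'²−z²)/2L = 0.0839
  γ=atan2(-0.3025,0.0059)=-1.5512;  ψ=arccos(0.2774)=1.2898;  θ3=γ+ψ≈-0.2614

θ₁ = 1.3962, θ₂ = 0.8725, θ₃ = -0.2614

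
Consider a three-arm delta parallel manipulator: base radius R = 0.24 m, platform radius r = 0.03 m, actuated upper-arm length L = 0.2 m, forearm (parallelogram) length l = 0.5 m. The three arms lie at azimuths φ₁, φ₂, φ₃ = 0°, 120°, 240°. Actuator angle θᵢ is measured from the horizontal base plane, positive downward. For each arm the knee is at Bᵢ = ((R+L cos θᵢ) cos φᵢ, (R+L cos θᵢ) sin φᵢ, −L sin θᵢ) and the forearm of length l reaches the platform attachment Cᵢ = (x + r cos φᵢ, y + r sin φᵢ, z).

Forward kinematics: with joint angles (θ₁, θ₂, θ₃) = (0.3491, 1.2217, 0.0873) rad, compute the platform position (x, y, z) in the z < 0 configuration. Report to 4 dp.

(0.0604, -0.1666, -0.3975)

arm 1 at φ=0.0°: ρ1 = 0.3979;  S1 = (0.3979, 0.0000, -0.0684)
φ2=120.0°: virtual centre (-0.1392, 0.2411, -0.1879), radius l
S3 = (0.4092·cos240.0°, 0.4092·sin240.0°, -0.0174) = (-0.2046, -0.3544, -0.0174)
subtract pairs → two planes through P
linear system: -1.0743x+0.4822y = -0.0502−-0.2391z; -1.2051x+-0.7088y = 0.0047−0.1019z
det = 1.3426;  x = 0.0248+-0.0896z,  y = -0.0489+0.2961z
quadratic in z: (1.0957)z²+(0.1747)z+(-0.1037)=0, √Δ=0.6965 → z ∈ {-0.3975, 0.2381}; z = -0.3975 (taking z<0)
x = 0.0604, y = -0.1666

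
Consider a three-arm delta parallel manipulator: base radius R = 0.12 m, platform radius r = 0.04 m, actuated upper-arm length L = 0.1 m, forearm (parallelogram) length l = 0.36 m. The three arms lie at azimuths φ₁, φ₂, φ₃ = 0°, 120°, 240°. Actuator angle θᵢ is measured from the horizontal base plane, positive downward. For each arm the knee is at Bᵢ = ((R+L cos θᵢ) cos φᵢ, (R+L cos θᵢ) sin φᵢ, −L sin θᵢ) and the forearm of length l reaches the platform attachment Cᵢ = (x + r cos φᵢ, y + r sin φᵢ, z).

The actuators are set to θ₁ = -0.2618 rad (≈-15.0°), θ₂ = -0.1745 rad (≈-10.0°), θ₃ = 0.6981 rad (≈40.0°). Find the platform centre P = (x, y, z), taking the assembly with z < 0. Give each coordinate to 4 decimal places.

(0.0636, 0.0936, -0.3028)

φ1=0.0°: virtual centre (0.1766, 0.0000, 0.0259), radius l
O2 = (0.1785·cos120.0°, 0.1785·sin120.0°, 0.0174) = (-0.0892, 0.1546, 0.0174)
O3 = (0.1566·cos240.0°, 0.1566·sin240.0°, -0.0643) = (-0.0783, -0.1356, -0.0643)
|O₂|²−|O₁|² = 0.0003;  |O₃|²−|O₁|² = -0.0032
[-0.5317 0.3091 -0.0170]·P = 0.0003;  [-0.5098 -0.2713 -0.1803]·P = -0.0032
det = 0.3018;  x = 0.0030+-0.2000z,  y = 0.0061+-0.2889z
quadratic in z: (1.1234)z²+(0.0141)z+(-0.0988)=0, √Δ=0.6663 → z ∈ {-0.3028, 0.2903}; z = -0.3028 (taking z<0)
x = 0.0636, y = 0.0936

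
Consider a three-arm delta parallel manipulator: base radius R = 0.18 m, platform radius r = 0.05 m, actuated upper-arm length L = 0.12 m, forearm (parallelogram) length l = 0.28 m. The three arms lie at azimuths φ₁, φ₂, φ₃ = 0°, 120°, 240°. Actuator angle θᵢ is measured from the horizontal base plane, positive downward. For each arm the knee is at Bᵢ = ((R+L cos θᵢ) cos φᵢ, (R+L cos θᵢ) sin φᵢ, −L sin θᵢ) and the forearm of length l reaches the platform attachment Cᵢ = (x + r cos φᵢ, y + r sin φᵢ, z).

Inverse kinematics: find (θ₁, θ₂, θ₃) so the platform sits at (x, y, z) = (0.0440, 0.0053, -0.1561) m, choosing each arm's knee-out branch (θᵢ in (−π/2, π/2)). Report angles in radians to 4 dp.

θ₁ = -0.3491, θ₂ = 0.4361, θ₃ = 0.5228

rotate P by −φ1: (0.0440, 0.0053, -0.1561)
  e−x'=0.0860;  (l²−L²−(e−x')²−y'²−z²)/2L = 0.1342
  θ1 = atan2(B,A) + arccos(C/0.1782) = -0.3491
φ2=120.0° → target in arm frame (-0.0174, -0.0408)
  A cos θ + B sin θ = C:  0.1474·cos θ + -0.1561·sin θ = 0.0677
  θ2 = atan2(B,A) + arccos(C/0.2147) = 0.4361
rotate P by −φ3: (-0.0266, 0.0355, -0.1561)
  e−x'=0.1566;  (l²−L²−(e−x')²−y'²−z²)/2L = 0.0577
  √(A²+B²)=0.2211;  θ3 = -0.7838+1.3066 ≈ 0.5228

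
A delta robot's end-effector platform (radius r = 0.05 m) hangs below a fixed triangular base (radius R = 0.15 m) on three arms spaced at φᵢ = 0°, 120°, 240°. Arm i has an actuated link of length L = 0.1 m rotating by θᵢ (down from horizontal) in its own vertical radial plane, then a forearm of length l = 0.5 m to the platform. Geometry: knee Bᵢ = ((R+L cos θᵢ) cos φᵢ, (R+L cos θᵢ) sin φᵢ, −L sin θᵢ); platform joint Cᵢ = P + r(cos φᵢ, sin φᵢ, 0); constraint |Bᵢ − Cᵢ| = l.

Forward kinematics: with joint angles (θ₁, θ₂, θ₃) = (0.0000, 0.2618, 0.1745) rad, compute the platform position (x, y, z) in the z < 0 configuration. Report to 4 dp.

(0.0350, -0.0124, -0.4718)

φ1=0.0°: virtual centre (0.2000, 0.0000, 0.0000), radius l
S2 = (0.1966·cos120.0°, 0.1966·sin120.0°, -0.0259) = (-0.0983, 0.1703, -0.0259)
S3 = (0.1985·cos240.0°, 0.1985·sin240.0°, -0.0174) = (-0.0992, -0.1719, -0.0174)
eliminate P² terms by subtracting sphere 1 from 2 and 3
linear system: -0.5966x+0.3405y = -0.0007−-0.0518z; -0.5985x+-0.3438y = -0.0003−-0.0347z
det = 0.4089;  x = 0.0008+-0.0724z,  y = -0.0006+0.0251z
into |P−S₁|² = l²: 1.0059z² + 0.0288z + -0.2103 = 0;  Δ = 0.8471;  z = -0.4718 or 0.4432 → z<0 root = -0.4718
x = 0.0350, y = -0.0124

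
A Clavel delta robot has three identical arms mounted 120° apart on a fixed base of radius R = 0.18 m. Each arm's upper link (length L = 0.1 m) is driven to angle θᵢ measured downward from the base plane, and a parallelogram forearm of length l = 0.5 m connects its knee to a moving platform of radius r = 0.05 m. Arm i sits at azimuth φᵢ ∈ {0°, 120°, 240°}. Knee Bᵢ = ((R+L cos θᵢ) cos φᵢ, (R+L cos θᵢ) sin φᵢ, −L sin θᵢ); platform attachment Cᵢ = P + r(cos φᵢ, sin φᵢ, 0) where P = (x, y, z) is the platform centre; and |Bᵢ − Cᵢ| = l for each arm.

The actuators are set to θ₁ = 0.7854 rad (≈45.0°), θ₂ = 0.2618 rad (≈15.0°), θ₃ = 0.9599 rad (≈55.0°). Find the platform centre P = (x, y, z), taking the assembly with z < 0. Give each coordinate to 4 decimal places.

arm 1 at φ=0.0°: ρ1 = 0.2007;  centre 1 = (0.2007, 0.0000, -0.0707)
centre 2 = (0.2266·cos120.0°, 0.2266·sin120.0°, -0.0259) = (-0.1133, 0.1962, -0.0259)
arm 3 at φ=240.0°: ρ3 = 0.1874;  centre 3 = (-0.0937, -0.1623, -0.0819)
eliminate P² terms by subtracting sphere 1 from 2 and 3
linear system: -0.6280x+0.3925y = 0.0067−0.0897z; -0.5888x+-0.3245y = -0.0035−-0.0224z
det = 0.4349;  x = -0.0019+0.0467z,  y = 0.0141+-0.1537z
quadratic in z: (1.0258)z²+(0.1182)z+(-0.2038)=0, √Δ=0.9220 → z ∈ {-0.5070, 0.3918}; z = -0.5070 (taking z<0)
x = -0.0256, y = 0.0921

(-0.0256, 0.0921, -0.5070)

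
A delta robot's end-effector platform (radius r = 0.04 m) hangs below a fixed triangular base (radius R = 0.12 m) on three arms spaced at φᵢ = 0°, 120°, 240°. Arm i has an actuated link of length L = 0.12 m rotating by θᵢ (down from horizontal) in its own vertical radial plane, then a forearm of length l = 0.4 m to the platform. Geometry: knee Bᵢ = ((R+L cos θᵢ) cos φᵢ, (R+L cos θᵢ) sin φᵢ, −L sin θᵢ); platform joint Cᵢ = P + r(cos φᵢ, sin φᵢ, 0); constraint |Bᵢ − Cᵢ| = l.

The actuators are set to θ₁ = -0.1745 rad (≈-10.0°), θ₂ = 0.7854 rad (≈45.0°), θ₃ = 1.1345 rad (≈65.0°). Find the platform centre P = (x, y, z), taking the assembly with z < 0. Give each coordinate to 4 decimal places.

φ1=0.0°: virtual centre (0.1982, 0.0000, 0.0208), radius l
arm 2 at φ=120.0°: ρ2 = 0.1649;  S2 = (-0.0824, 0.1428, -0.0849)
φ3=240.0°: virtual centre (-0.0654, -0.1132, -0.1088), radius l
subtract pairs → two planes through P
[-0.5612 0.2855 -0.2114]·P = -0.0053;  [-0.5271 -0.2264 -0.2592]·P = -0.0108
Cramer: x(z) = 0.0155-0.4391z;  y(z) = 0.0117-0.1227z
quadratic in z: (1.2078)z²+(0.1159)z+(-0.1260)=0, √Δ=0.7889 → z ∈ {-0.3746, 0.2786}; z = -0.3746 (taking z<0)
x = 0.1799, y = 0.0577

(0.1799, 0.0577, -0.3746)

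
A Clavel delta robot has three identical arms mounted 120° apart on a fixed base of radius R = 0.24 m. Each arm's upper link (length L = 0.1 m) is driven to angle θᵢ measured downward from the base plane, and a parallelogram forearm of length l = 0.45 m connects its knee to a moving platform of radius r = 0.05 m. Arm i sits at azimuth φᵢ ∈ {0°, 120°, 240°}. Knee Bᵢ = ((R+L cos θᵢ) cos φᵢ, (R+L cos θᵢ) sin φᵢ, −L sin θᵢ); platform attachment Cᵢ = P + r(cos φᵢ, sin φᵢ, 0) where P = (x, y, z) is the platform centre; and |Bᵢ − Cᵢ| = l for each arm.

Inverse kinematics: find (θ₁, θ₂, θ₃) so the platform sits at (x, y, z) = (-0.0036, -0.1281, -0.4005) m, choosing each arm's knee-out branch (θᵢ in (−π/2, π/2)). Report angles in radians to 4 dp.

θ₁ = 0.6977, θ₂ = 1.3091, θ₃ = -0.0878

φ1=0.0° → target in arm frame (-0.0036, -0.1281)
  A=0.1936, B=-0.4005, C=(l²−L²−A²−y'²−z²)/(2L)=-0.1090
  θ1 = atan2(B,A) + arccos(C/0.4448) = 0.6977
arm 2 (φ=120.0°): x'=-0.1091, y'=0.0672
  A=0.2991, B=-0.4005, C=(l²−L²−A²−y'²−z²)/(2L)=-0.3095
  √(A²+B²)=0.4999;  θ2 = -0.9293+2.2384 ≈ 1.3091
rotate P by −φ3: (0.1127, 0.0609, -0.4005)
  A cos θ + B sin θ = C:  0.0773·cos θ + -0.4005·sin θ = 0.1121
  √(A²+B²)=0.4079;  θ3 = -1.3802+1.2924 ≈ -0.0878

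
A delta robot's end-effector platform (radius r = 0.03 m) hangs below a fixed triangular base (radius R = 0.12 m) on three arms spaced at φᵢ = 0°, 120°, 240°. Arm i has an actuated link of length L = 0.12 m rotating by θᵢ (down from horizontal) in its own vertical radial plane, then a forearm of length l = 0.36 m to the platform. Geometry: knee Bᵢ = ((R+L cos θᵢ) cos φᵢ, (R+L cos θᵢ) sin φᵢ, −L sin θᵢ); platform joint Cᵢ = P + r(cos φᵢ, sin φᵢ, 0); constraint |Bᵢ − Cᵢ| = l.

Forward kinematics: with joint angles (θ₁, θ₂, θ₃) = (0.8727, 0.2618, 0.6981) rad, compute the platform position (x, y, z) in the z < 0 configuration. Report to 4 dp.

O1 = (0.1671·cos0.0°, 0.1671·sin0.0°, -0.0919) = (0.1671, 0.0000, -0.0919)
arm 2 at φ=120.0°: (R−r)+L cos θ2 = 0.2059;  O2 = (-0.1030, 0.1783, -0.0311)
arm 3 at φ=240.0°: (R−r)+L cos θ3 = 0.1819;  O3 = (-0.0910, -0.1576, -0.0771)
eliminate P² terms by subtracting sphere 1 from 2 and 3
plane₁₂: -0.5402x+0.3566y+0.1217z = 0.0070
Cramer: x(z) = -0.0089+0.1381z;  y(z) = 0.0061-0.1322z
sphere 1 gives Az²+Bz+C=0 with A=1.0365, B=0.1336, C=-0.0901;  B²−4AC=0.3916;  roots -0.3663, 0.2374;  negative root z = -0.3663
x = -0.0595, y = 0.0546

(-0.0595, 0.0546, -0.3663)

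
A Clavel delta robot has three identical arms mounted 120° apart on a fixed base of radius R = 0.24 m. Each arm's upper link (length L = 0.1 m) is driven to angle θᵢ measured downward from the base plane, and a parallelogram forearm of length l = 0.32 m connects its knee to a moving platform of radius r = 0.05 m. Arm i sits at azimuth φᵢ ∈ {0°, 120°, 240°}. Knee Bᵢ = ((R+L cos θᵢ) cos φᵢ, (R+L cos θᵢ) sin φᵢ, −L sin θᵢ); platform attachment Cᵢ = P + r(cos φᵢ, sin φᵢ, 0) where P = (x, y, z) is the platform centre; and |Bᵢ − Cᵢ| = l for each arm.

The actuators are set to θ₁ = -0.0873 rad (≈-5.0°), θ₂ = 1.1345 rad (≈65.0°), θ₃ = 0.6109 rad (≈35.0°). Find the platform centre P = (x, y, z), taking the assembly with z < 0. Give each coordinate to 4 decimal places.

centre 1 = (0.2896·cos0.0°, 0.2896·sin0.0°, 0.0087) = (0.2896, 0.0000, 0.0087)
arm 2 at φ=120.0°: e+L cos θ2 = 0.2323;  centre 2 = (-0.1161, 0.2011, -0.0906)
centre 3 = (0.2719·cos240.0°, 0.2719·sin240.0°, -0.0574) = (-0.1360, -0.2355, -0.0574)
|centre ₂|²−|centre ₁|² = -0.0218;  |centre ₃|²−|centre ₁|² = -0.0067
[-0.8115 0.4023 -0.1987]·P = -0.0218;  [-0.8512 -0.4710 -0.1322]·P = -0.0067
Cramer: x(z) = 0.0179-0.2025z;  y(z) = -0.0181+0.0854z
into |P−centre ₁|² = l²: 1.0483z² + 0.0895z + -0.0282 = 0;  Δ = 0.1261;  z = -0.2121 or 0.1267 → z<0 root = -0.2121
x = 0.0609, y = -0.0362

(0.0609, -0.0362, -0.2121)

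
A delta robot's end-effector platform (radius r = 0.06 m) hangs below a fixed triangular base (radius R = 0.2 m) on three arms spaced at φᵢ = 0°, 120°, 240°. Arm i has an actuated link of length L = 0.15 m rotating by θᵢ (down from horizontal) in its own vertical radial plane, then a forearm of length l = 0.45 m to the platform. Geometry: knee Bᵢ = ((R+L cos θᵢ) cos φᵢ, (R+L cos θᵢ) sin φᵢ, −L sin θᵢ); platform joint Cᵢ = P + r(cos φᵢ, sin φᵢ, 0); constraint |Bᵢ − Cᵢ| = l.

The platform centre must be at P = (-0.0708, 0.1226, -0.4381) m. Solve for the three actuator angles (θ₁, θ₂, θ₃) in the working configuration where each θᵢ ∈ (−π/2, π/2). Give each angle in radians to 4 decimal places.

φ1=0.0° → target in arm frame (-0.0708, 0.1226)
  A cos θ + B sin θ = C:  0.2108·cos θ + -0.4381·sin θ = -0.2380
  γ=atan2(-0.4381,0.2108)=-1.1223;  ψ=arccos(-0.4895)=2.0823;  θ1=γ+ψ≈0.9600
φ2=120.0° → target in arm frame (0.1416, 0.0000)
  A cos θ + B sin θ = C:  -0.0016·cos θ + -0.4381·sin θ = -0.0398
  γ=atan2(-0.4381,-0.0016)=-1.5744;  ψ=arccos(-0.0908)=1.6617;  θ2=γ+ψ≈0.0873
arm 3 (φ=240.0°): x'=-0.0708, y'=-0.1226
  e−x'=0.2108;  (l²−L²−(e−x')²−y'²−z²)/2L = -0.2380
  γ=atan2(-0.4381,0.2108)=-1.1224;  ψ=arccos(-0.4895)=2.0823;  θ3=γ+ψ≈0.9599

θ₁ = 0.9600, θ₂ = 0.0873, θ₃ = 0.9599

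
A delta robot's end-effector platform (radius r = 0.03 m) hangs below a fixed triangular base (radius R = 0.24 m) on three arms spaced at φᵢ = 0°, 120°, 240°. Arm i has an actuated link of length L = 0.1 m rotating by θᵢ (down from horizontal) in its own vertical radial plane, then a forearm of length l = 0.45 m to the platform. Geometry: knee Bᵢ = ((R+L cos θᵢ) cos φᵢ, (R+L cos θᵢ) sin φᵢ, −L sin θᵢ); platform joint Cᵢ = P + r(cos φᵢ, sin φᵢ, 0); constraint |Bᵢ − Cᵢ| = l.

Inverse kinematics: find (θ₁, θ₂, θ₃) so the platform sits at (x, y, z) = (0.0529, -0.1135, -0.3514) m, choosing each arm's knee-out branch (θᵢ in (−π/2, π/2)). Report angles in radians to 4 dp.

θ₁ = -0.0005, θ₂ = 1.2219, θ₃ = -0.1745

arm 1 (φ=0.0°): x'=0.0529, y'=-0.1135
  e−x'=0.1571;  (l²−L²−(e−x')²−y'²−z²)/2L = 0.1573
  γ=atan2(-0.3514,0.1571)=-1.1504;  ψ=arccos(0.4086)=1.1499;  θ1=γ+ψ≈-0.0005
rotate P by −φ2: (-0.1247, 0.0109, -0.3514)
  A cos θ + B sin θ = C:  0.3347·cos θ + -0.3514·sin θ = -0.2158
  γ=atan2(-0.3514,0.3347)=-0.8097;  ψ=arccos(-0.4446)=2.0315;  θ2=γ+ψ≈1.2219
φ3=240.0° → target in arm frame (0.0718, 0.1026)
  A cos θ + B sin θ = C:  0.1382·cos θ + -0.3514·sin θ = 0.1971
  √(A²+B²)=0.3776;  θ3 = -1.1962+1.0217 ≈ -0.1745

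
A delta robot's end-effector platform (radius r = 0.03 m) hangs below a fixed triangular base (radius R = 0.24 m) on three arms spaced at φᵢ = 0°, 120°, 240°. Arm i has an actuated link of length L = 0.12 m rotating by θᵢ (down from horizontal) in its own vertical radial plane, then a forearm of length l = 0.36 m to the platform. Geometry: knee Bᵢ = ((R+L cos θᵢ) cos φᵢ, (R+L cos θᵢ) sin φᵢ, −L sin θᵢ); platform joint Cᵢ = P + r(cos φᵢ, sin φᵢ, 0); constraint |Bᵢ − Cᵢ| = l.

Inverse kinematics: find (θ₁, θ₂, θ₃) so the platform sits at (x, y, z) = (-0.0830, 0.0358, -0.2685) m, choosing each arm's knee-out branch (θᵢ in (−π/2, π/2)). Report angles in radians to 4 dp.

θ₁ = 1.3087, θ₂ = 0.1748, θ₃ = 0.6983

φ1=0.0° → target in arm frame (-0.0830, 0.0358)
  A=0.2930, B=-0.2685, C=(l²−L²−A²−y'²−z²)/(2L)=-0.1834
  γ=atan2(-0.2685,0.2930)=-0.7418;  ψ=arccos(-0.4616)=2.0505;  θ1=γ+ψ≈1.3087
rotate P by −φ2: (0.0725, 0.0540, -0.2685)
  A=0.1375, B=-0.2685, C=(l²−L²−A²−y'²−z²)/(2L)=0.0887
  γ=atan2(-0.2685,0.1375)=-1.0975;  ψ=arccos(0.2941)=1.2723;  θ2=γ+ψ≈0.1748
φ3=240.0° → target in arm frame (0.0105, -0.0898)
  A=0.1995, B=-0.2685, C=(l²−L²−A²−y'²−z²)/(2L)=-0.0198
  γ=atan2(-0.2685,0.1995)=-0.9318;  ψ=arccos(-0.0592)=1.6301;  θ3=γ+ψ≈0.6983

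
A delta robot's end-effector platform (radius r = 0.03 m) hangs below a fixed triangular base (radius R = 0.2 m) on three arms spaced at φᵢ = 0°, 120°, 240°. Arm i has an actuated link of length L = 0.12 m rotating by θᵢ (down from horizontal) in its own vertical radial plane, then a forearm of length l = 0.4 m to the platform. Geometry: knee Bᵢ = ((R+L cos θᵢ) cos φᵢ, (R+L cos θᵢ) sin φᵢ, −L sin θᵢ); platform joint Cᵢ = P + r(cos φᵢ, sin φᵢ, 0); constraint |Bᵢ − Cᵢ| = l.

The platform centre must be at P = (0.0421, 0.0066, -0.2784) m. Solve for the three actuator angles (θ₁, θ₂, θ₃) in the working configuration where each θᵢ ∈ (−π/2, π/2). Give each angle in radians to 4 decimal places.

θ₁ = -0.3490, θ₂ = 0.1751, θ₃ = 0.2624

φ1=0.0° → target in arm frame (0.0421, 0.0066)
  e−x'=0.1279;  (l²−L²−(e−x')²−y'²−z²)/2L = 0.2154
  θ1 = atan2(B,A) + arccos(C/0.3064) = -0.3490
φ2=120.0° → target in arm frame (-0.0153, -0.0398)
  A cos θ + B sin θ = C:  0.1853·cos θ + -0.2784·sin θ = 0.1340
  √(A²+B²)=0.3344;  θ2 = -0.9835+1.1585 ≈ 0.1751
φ3=240.0° → target in arm frame (-0.0268, 0.0332)
  A cos θ + B sin θ = C:  0.1968·cos θ + -0.2784·sin θ = 0.1178
  γ=atan2(-0.2784,0.1968)=-0.9555;  ψ=arccos(0.3456)=1.2179;  θ3=γ+ψ≈0.2624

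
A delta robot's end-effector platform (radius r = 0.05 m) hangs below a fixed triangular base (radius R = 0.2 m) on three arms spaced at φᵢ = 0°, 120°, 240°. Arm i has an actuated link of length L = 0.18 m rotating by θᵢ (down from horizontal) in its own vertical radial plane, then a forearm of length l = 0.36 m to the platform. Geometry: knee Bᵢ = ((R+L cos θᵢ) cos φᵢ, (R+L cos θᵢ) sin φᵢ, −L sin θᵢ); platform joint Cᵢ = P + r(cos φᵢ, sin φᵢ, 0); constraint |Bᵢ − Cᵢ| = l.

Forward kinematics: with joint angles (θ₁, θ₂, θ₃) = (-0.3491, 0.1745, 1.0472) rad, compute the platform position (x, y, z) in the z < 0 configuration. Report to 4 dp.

arm 1 at φ=0.0°: e+L cos θ1 = 0.3191;  O1 = (0.3191, 0.0000, 0.0616)
φ2=120.0°: virtual centre (-0.1636, 0.2834, -0.0313), radius l
O3 = (0.2400·cos240.0°, 0.2400·sin240.0°, -0.1559) = (-0.1200, -0.2078, -0.1559)
|O₂|²−|O₁|² = 0.0024;  |O₃|²−|O₁|² = -0.0237
[-0.9656 0.5668 -0.1856]·P = 0.0024;  [-0.8783 -0.4157 -0.4349]·P = -0.0237
det = 0.8992;  x = 0.0138+-0.3600z,  y = 0.0279+-0.2857z
quadratic in z: (1.2112)z²+(0.0807)z+(-0.0318)=0, √Δ=0.4009 → z ∈ {-0.1988, 0.1322}; z = -0.1988 (taking z<0)
x = 0.0854, y = 0.0847

(0.0854, 0.0847, -0.1988)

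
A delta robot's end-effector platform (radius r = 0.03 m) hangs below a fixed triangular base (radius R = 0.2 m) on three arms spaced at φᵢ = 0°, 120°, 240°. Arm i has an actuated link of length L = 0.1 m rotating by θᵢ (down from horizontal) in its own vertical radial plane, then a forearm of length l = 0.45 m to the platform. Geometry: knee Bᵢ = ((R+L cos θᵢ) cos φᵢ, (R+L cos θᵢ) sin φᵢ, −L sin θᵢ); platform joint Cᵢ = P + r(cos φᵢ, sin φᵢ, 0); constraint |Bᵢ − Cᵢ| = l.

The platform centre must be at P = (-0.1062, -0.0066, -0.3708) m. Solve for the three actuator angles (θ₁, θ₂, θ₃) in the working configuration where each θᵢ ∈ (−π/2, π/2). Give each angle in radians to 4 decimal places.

arm 1 (φ=0.0°): x'=-0.1062, y'=-0.0066
  A=0.2762, B=-0.3708, C=(l²−L²−A²−y'²−z²)/(2L)=-0.1066
  γ=atan2(-0.3708,0.2762)=-0.9306;  ψ=arccos(-0.2306)=1.8035;  θ1=γ+ψ≈0.8729
rotate P by −φ2: (0.0474, 0.0953, -0.3708)
  A=0.1226, B=-0.3708, C=(l²−L²−A²−y'²−z²)/(2L)=0.1545
  √(A²+B²)=0.3905;  θ2 = -1.2514+1.1641 ≈ -0.0873
φ3=240.0° → target in arm frame (0.0588, -0.0887)
  e−x'=0.1112;  (l²−L²−(e−x')²−y'²−z²)/2L = 0.1739
  √(A²+B²)=0.3871;  θ3 = -1.2795+1.1049 ≈ -0.1746

θ₁ = 0.8729, θ₂ = -0.0873, θ₃ = -0.1746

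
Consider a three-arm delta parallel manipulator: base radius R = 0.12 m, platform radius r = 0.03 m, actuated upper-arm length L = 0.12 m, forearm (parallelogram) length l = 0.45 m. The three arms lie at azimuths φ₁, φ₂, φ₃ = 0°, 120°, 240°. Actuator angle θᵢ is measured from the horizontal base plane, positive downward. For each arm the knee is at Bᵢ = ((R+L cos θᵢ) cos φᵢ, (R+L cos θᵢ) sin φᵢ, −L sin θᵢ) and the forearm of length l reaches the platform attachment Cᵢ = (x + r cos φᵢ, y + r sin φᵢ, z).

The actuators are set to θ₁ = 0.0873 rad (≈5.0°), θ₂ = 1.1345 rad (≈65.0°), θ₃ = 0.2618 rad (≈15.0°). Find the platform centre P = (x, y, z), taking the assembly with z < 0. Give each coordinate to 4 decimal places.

O1 = (0.2095·cos0.0°, 0.2095·sin0.0°, -0.0105) = (0.2095, 0.0000, -0.0105)
arm 2 at φ=120.0°: ρ2 = 0.1407;  O2 = (-0.0704, 0.1219, -0.1088)
O3 = (0.2059·cos240.0°, 0.2059·sin240.0°, -0.0311) = (-0.1030, -0.1783, -0.0311)
|O₂|²−|O₁|² = -0.0124;  |O₃|²−|O₁|² = -0.0007
plane₁₂: -0.5598x+0.2437y+-0.1966z = -0.0124
Cramer: x(z) = 0.0130-0.2277z;  y(z) = -0.0210+0.2836z
sphere 1 gives Az²+Bz+C=0 with A=1.1323, B=0.0985, C=-0.1633;  B²−4AC=0.7494;  roots -0.4258, 0.3388;  negative root z = -0.4258
x = 0.1100, y = -0.1417

(0.1100, -0.1417, -0.4258)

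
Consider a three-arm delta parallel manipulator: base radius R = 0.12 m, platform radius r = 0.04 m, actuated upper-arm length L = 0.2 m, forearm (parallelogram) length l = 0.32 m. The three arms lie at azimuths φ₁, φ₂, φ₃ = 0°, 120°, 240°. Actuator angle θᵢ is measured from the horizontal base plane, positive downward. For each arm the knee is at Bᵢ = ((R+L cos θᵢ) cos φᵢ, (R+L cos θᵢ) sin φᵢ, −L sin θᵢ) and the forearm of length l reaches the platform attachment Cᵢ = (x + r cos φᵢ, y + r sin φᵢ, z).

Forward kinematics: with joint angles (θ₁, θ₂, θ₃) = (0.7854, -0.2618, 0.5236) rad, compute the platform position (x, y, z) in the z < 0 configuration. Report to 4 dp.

(-0.0802, 0.0744, -0.2183)

arm 1 at φ=0.0°: e+L cos θ1 = 0.2214;  S1 = (0.2214, 0.0000, -0.1414)
S2 = (0.2732·cos120.0°, 0.2732·sin120.0°, 0.0518) = (-0.1366, 0.2366, 0.0518)
arm 3 at φ=240.0°: e+L cos θ3 = 0.2532;  S3 = (-0.1266, -0.2193, -0.1000)
subtract pairs → two planes through P
plane₁₂: -0.7160x+0.4732y+0.3864z = 0.0083
det = 0.6434;  x = -0.0094+0.3243z,  y = 0.0033+-0.3258z
sphere 1 gives Az²+Bz+C=0 with A=1.2113, B=0.1310, C=-0.0291;  B²−4AC=0.1582;  roots -0.2183, 0.1101;  negative root z = -0.2183
x = -0.0802, y = 0.0744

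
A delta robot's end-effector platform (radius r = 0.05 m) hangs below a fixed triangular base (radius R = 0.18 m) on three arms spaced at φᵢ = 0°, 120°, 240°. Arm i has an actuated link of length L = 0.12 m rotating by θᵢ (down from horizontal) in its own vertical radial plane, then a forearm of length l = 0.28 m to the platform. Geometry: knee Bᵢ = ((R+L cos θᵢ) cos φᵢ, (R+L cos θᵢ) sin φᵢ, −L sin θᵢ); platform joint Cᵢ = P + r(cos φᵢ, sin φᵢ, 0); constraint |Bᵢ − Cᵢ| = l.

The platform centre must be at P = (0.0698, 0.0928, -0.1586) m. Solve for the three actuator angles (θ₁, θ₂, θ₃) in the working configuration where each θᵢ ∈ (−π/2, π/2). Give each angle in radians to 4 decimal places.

θ₁ = -0.3495, θ₂ = 0.0001, θ₃ = 1.3086

rotate P by −φ1: (0.0698, 0.0928, -0.1586)
  e−x'=0.0602;  (l²−L²−(e−x')²−y'²−z²)/2L = 0.1109
  γ=atan2(-0.1586,0.0602)=-1.2080;  ψ=arccos(0.6536)=0.8585;  θ1=γ+ψ≈-0.3495
arm 2 (φ=120.0°): x'=0.0455, y'=-0.1068
  A=0.0845, B=-0.1586, C=(l²−L²−A²−y'²−z²)/(2L)=0.0845
  √(A²+B²)=0.1797;  θ2 = -1.0811+1.0812 ≈ 0.0001
arm 3 (φ=240.0°): x'=-0.1153, y'=0.0140
  A cos θ + B sin θ = C:  0.2453·cos θ + -0.1586·sin θ = -0.0896
  θ3 = atan2(B,A) + arccos(C/0.2921) = 1.3086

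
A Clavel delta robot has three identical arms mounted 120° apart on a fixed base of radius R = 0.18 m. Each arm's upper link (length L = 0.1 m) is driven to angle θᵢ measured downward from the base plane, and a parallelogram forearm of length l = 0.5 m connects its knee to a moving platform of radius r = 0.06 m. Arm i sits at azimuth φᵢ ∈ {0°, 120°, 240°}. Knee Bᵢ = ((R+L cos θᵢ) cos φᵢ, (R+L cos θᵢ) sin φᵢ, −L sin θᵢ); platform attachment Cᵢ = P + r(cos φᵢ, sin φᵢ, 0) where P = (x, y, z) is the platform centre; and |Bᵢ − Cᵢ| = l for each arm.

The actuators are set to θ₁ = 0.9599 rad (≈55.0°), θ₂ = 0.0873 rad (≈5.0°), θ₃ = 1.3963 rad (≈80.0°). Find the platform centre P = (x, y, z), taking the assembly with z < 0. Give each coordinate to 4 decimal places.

arm 1 at φ=0.0°: e+L cos θ1 = 0.1774;  O1 = (0.1774, 0.0000, -0.0819)
O2 = (0.2196·cos120.0°, 0.2196·sin120.0°, -0.0087) = (-0.1098, 0.1902, -0.0087)
O3 = (0.1374·cos240.0°, 0.1374·sin240.0°, -0.0985) = (-0.0687, -0.1190, -0.0985)
eliminate P² terms by subtracting sphere 1 from 2 and 3
plane₁₂: -0.5743x+0.3804y+0.1464z = 0.0101
Cramer: x(z) = 0.0038+0.0686z;  y(z) = 0.0324-0.2812z
quadratic in z: (1.0838)z²+(0.1218)z+(-0.2121)=0, √Δ=0.9667 → z ∈ {-0.5021, 0.3898}; z = -0.5021 (taking z<0)
x = -0.0306, y = 0.1736

(-0.0306, 0.1736, -0.5021)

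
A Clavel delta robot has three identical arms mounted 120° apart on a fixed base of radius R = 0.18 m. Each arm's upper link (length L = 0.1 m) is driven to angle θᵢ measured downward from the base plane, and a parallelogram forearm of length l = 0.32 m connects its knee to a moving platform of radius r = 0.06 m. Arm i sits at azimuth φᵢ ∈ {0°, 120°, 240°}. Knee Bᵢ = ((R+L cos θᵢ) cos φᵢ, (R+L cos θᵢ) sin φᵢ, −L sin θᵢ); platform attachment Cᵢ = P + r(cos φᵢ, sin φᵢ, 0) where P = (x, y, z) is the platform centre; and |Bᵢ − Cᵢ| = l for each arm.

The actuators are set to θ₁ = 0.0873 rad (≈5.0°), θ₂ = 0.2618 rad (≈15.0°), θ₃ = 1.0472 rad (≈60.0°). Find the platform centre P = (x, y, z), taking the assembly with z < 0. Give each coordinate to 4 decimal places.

O1 = (0.2196·cos0.0°, 0.2196·sin0.0°, -0.0087) = (0.2196, 0.0000, -0.0087)
arm 2 at φ=120.0°: ρ2 = 0.2166;  O2 = (-0.1083, 0.1876, -0.0259)
arm 3 at φ=240.0°: ρ3 = 0.1700;  O3 = (-0.0850, -0.1472, -0.0866)
subtract pairs → two planes through P
[-0.6558 0.3751 -0.0343]·P = -0.0007;  [-0.6092 -0.2944 -0.1558]·P = -0.0119
Cramer: x(z) = 0.0111-0.1626z;  y(z) = 0.0175-0.1927z
sphere 1 gives Az²+Bz+C=0 with A=1.0635, B=0.0785, C=-0.0585;  B²−4AC=0.2552;  roots -0.2744, 0.2006;  negative root z = -0.2744
x = 0.0557, y = 0.0703

(0.0557, 0.0703, -0.2744)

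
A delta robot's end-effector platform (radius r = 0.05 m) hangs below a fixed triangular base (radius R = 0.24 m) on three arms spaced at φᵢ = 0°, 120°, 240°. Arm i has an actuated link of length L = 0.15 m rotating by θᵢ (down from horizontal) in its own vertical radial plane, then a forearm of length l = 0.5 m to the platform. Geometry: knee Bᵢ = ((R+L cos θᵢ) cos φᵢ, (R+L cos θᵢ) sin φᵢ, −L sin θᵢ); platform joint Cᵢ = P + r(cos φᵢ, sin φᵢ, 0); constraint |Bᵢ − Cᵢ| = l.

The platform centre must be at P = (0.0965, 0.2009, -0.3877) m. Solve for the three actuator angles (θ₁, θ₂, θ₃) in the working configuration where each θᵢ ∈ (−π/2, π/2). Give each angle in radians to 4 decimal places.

θ₁ = -0.0003, θ₂ = -0.1746, θ₃ = 1.3960

rotate P by −φ1: (0.0965, 0.2009, -0.3877)
  A=0.0935, B=-0.3877, C=(l²−L²−A²−y'²−z²)/(2L)=0.0936
  γ=atan2(-0.3877,0.0935)=-1.3341;  ψ=arccos(0.2347)=1.3338;  θ1=γ+ψ≈-0.0003
arm 2 (φ=120.0°): x'=0.1257, y'=-0.1840
  A cos θ + B sin θ = C:  0.0643·cos θ + -0.3877·sin θ = 0.1306
  θ2 = atan2(B,A) + arccos(C/0.3930) = -0.1746
rotate P by −φ3: (-0.2222, -0.0169, -0.3877)
  A=0.4122, B=-0.3877, C=(l²−L²−A²−y'²−z²)/(2L)=-0.3101
  √(A²+B²)=0.5659;  θ3 = -0.7547+2.1508 ≈ 1.3960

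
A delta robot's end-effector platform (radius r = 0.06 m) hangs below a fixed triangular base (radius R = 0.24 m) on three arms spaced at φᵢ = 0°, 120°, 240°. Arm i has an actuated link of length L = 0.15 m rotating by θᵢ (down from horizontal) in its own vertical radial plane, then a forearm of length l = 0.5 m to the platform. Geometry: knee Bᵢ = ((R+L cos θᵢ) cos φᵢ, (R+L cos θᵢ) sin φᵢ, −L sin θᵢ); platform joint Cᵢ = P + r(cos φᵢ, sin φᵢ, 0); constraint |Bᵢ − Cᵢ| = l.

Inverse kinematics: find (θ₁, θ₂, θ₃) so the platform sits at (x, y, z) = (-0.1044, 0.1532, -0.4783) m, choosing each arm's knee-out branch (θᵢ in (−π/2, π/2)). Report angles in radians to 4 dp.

φ1=0.0° → target in arm frame (-0.1044, 0.1532)
  e−x'=0.2844;  (l²−L²−(e−x')²−y'²−z²)/2L = -0.3521
  √(A²+B²)=0.5565;  θ1 = -1.0344+2.2558 ≈ 1.2215
rotate P by −φ2: (0.1849, 0.0138, -0.4783)
  A cos θ + B sin θ = C:  -0.0049·cos θ + -0.4783·sin θ = -0.0050
  θ2 = atan2(B,A) + arccos(C/0.4783) = 0.0002
φ3=240.0° → target in arm frame (-0.0805, -0.1670)
  A=0.2605, B=-0.4783, C=(l²−L²−A²−y'²−z²)/(2L)=-0.3234
  √(A²+B²)=0.5446;  θ3 = -1.0721+2.2065 ≈ 1.1344

θ₁ = 1.2215, θ₂ = 0.0002, θ₃ = 1.1344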